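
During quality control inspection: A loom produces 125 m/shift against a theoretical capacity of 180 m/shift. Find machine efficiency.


Formula: Efficiency% = (Actual output / Theoretical output) * 100
Efficiency% = (125 / 180) * 100
Efficiency% = 0.694444 * 100 = 69.4444% ≈ 69.4%

69.4%


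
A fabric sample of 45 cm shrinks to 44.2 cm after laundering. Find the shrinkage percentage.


Formula: Shrinkage% = ((L_before - L_after) / L_before) * 100
Step 1: Shrinkage = 45 - 44.2 = 0.8 cm
Step 2: Shrinkage% = (0.8 / 45) * 100
Step 3: Shrinkage% = 0.017778 * 100 = 1.7778% ≈ 1.8%

1.8%


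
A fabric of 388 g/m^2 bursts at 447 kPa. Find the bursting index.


Formula: Bursting Index = Bursting Strength / Fabric GSM
BI = 447 kPa / 388 g/m^2
BI = 1.152 kPa/(g/m^2)

1.152 kPa/(g/m^2)


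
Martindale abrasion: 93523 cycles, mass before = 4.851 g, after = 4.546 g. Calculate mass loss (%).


Formula: Mass loss% = ((m_before - m_after) / m_before) * 100
Step 1: Mass loss = 4.851 - 4.546 = 0.305 g
Step 2: Ratio = 0.305 / 4.851 = 0.0628736
Step 3: Mass loss% = 0.0628736 * 100 = 6.28736% ≈ 6.29%

6.29%


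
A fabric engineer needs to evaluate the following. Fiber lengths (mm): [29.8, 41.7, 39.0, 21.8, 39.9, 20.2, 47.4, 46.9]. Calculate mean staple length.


Formula: Mean = sum of lengths / count
Sum = 29.8 + 41.7 + 39.0 + 21.8 + 39.9 + 20.2 + 47.4 + 46.9
Sum = 286.7 mm
Mean = 286.7 / 8 = 35.84 mm

35.84 mm


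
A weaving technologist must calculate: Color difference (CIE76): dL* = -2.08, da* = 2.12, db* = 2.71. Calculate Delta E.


Formula: Delta E = sqrt(dL*^2 + da*^2 + db*^2)
Step 1: dL*^2 = (-2.08)^2 = 4.3264
Step 2: da*^2 = 2.12^2 = 4.4944
Step 3: db*^2 = 2.71^2 = 7.3441
Step 4: Sum = 4.3264 + 4.4944 + 7.3441 = 16.1649
Step 5: Delta E = sqrt(16.1649) = 4.02

4.02 Delta E


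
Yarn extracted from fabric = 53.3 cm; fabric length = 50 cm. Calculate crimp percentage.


Formula: Crimp% = ((L_yarn - L_fabric) / L_fabric) * 100
Step 1: Extension = 53.3 - 50 = 3.3 cm
Step 2: Crimp% = (3.3 / 50) * 100
Step 3: Crimp% = 0.066 * 100 = 6.6%

6.6%


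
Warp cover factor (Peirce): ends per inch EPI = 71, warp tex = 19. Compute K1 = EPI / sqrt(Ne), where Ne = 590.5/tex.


Formula: K1 = EPI / sqrt(Ne), with Ne = 590.5 / tex_warp
Step 1: Ne = 590.5 / 19 = 31.079
Step 2: sqrt(Ne) = sqrt(31.079) = 5.5749
Step 3: K1 = 71 / 5.5749 = 12.7

12.7


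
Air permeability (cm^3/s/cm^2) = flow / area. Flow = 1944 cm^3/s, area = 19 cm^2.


Formula: Air Permeability = Airflow / Test Area
AP = 1944 cm^3/s / 19 cm^2
AP = 102.3 cm^3/s/cm^2

102.3 cm^3/s/cm^2


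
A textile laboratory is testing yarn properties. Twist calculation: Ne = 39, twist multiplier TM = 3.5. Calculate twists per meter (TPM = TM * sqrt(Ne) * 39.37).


Formula: TPM = TM * sqrt(Ne) * 39.37
Step 1: sqrt(Ne) = sqrt(39) = 6.245
Step 2: TM * sqrt(Ne) = 3.5 * 6.245 = 21.8575
Step 3: TPM = 21.8575 * 39.37 = 861 twists/m

861 twists/m


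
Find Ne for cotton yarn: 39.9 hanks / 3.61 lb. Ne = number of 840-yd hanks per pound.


Formula: Ne = hanks / mass_lb
Substituting: Ne = 39.9 / 3.61
Ne = 11.1

11.1 Ne


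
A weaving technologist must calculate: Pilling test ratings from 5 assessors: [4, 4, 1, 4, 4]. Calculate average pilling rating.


Formula: Mean = sum / count
Sum = 4 + 4 + 1 + 4 + 4 = 17
Mean = 17 / 5 = 3.4

3.4


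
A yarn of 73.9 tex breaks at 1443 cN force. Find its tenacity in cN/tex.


Formula: Tenacity = Breaking force / Linear density
Tenacity = 1443 cN / 73.9 tex
Tenacity = 19.53 cN/tex

19.53 cN/tex


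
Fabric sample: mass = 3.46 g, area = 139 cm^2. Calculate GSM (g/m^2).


Formula: GSM = mass_g / area_m2
Step 1: Convert area: 139 cm^2 = 139 / 10000 = 0.0139 m^2
Step 2: GSM = 3.46 g / 0.0139 m^2 = 248.9 g/m^2

248.9 g/m^2


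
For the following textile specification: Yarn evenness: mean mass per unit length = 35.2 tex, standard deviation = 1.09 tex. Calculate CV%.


Formula: CV% = (standard deviation / mean) * 100
Step 1: Ratio = 1.09 / 35.2 = 0.030966
Step 2: CV% = 0.030966 * 100 = 3.0966% ≈ 3.1%

3.1%


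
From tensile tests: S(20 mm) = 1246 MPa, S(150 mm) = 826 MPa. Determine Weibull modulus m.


Formula: m = ln(L1/L2) / ln(S2/S1)
Step 1: ln(L1/L2) = ln(20/150) = -2.01490
Step 2: S2/S1 = 826/1246 = 0.66292
Step 3: ln(S2/S1) = ln(0.66292) = -0.41110
Step 4: m = -2.01490 / -0.41110 = 4.90

4.90 (Weibull m)


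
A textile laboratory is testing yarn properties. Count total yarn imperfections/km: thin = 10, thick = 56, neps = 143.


Formula: Total = thin places + thick places + neps
Total = 10 + 56 + 143
Total = 209 imperfections/km

209 imperfections/km


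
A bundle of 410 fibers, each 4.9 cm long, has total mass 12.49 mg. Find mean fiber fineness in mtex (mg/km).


Formula: fineness (mtex) = mass (mg) / total length (km) = (mass_mg / total_length_m) * 1000
Step 1: Convert fiber length: 4.9 cm = 0.049 m
Step 2: Total fiber length = 410 * 0.049 = 20.09 m
Step 3: Linear density = 12.49 mg / 20.09 m = 0.6217 mg/m
Step 4: fineness = 0.6217 * 1000 = 621.7 mtex

621.7 mtex


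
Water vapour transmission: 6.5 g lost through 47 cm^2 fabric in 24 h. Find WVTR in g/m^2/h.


Formula: WVTR = mass_loss / (area * time)
Step 1: Convert area: 47 cm^2 = 0.0047 m^2
Step 2: WVTR = 6.5 g / (0.0047 m^2 * 24 h)
Step 3: WVTR = 6.5 / 0.1128 = 57.6 g/m^2/h

57.6 g/m^2/h


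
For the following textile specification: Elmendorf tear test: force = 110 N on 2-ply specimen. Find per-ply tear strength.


Formula: Per-ply strength = Total force / Number of plies
Per-ply = 110 N / 2
Per-ply = 55 N

55 N


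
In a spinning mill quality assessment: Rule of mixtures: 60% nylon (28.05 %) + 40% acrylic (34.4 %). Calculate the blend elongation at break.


Formula: Blend property = (fraction_A * property_A) + (fraction_B * property_B)
Step 1: Contribution A = 60/100 * 28.05 % = 16.83 %
Step 2: Contribution B = 40/100 * 34.4 % = 13.76 %
Step 3: Blend elongation at break = 16.83 + 13.76 = 30.59 %

30.59 %


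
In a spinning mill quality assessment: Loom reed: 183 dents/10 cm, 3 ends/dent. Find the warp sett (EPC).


Formula: EPC = (dents per 10 cm * ends per dent) / 10
Step 1: Total ends per 10 cm = 183 * 3 = 549
Step 2: EPC = 549 / 10 = 54.9 ends/cm

54.9 ends/cm


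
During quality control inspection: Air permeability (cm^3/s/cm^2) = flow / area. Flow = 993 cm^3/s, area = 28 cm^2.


Formula: Air Permeability = Airflow / Test Area
AP = 993 cm^3/s / 28 cm^2
AP = 35.5 cm^3/s/cm^2

35.5 cm^3/s/cm^2


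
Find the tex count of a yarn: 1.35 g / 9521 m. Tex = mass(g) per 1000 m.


Formula: Tex = (mass_g / length_m) * 1000
Substituting: Tex = (1.35 / 9521) * 1000
Intermediate: 1.35 / 9521 = 0.00014179 g/m
Tex = 0.00014179 * 1000 = 0.14 tex

0.14 tex


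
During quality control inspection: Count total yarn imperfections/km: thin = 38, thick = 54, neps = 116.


Formula: Total = thin places + thick places + neps
Total = 38 + 54 + 116
Total = 208 imperfections/km

208 imperfections/km


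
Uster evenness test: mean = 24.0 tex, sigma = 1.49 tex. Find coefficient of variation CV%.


Formula: CV% = (standard deviation / mean) * 100
Step 1: Ratio = 1.49 / 24.0 = 0.062083
Step 2: CV% = 0.062083 * 100 = 6.2083% ≈ 6.2%

6.2%


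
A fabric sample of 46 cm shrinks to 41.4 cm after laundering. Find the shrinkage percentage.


Formula: Shrinkage% = ((L_before - L_after) / L_before) * 100
Step 1: Shrinkage = 46 - 41.4 = 4.6 cm
Step 2: Shrinkage% = (4.6 / 46) * 100
Step 3: Shrinkage% = 0.1 * 100 = 10.0%

10.0%


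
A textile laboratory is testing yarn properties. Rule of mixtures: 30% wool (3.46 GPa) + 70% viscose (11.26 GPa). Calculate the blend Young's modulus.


Formula: Blend property = (fraction_A * property_A) + (fraction_B * property_B)
Step 1: Contribution A = 30/100 * 3.46 GPa = 1.038 GPa
Step 2: Contribution B = 70/100 * 11.26 GPa = 7.882 GPa
Step 3: Blend Young's modulus = 1.038 + 7.882 = 8.92 GPa

8.92 GPa


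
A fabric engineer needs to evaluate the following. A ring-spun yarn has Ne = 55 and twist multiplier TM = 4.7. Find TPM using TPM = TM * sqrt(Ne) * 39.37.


Formula: TPM = TM * sqrt(Ne) * 39.37
Step 1: sqrt(Ne) = sqrt(55) = 7.4162
Step 2: TM * sqrt(Ne) = 4.7 * 7.4162 = 34.8561
Step 3: TPM = 34.8561 * 39.37 = 1372 twists/m

1372 twists/m


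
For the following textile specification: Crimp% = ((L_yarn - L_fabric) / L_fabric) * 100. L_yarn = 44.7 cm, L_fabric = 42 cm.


Formula: Crimp% = ((L_yarn - L_fabric) / L_fabric) * 100
Step 1: Extension = 44.7 - 42 = 2.7 cm
Step 2: Crimp% = (2.7 / 42) * 100
Step 3: Crimp% = 0.064286 * 100 = 6.4286% ≈ 6.4%

6.4%


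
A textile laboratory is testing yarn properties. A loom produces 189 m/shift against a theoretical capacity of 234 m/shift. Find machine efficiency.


Formula: Efficiency% = (Actual output / Theoretical output) * 100
Efficiency% = (189 / 234) * 100
Efficiency% = 0.807692 * 100 = 80.7692% ≈ 80.8%

80.8%


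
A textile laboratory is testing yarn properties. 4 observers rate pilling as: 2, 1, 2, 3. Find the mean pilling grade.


Formula: Mean = sum / count
Sum = 2 + 1 + 2 + 3 = 8
Mean = 8 / 4 = 2.0

2.0


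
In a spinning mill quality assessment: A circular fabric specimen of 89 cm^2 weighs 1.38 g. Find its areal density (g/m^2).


Formula: GSM = mass_g / area_m2
Step 1: Convert area: 89 cm^2 = 89 / 10000 = 0.0089 m^2
Step 2: GSM = 1.38 g / 0.0089 m^2 = 155.1 g/m^2

155.1 g/m^2


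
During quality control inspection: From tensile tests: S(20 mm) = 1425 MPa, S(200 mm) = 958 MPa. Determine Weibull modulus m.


Formula: m = ln(L1/L2) / ln(S2/S1)
Step 1: ln(L1/L2) = ln(20/200) = -2.30259
Step 2: S2/S1 = 958/1425 = 0.67228
Step 3: ln(S2/S1) = ln(0.67228) = -0.39708
Step 4: m = -2.30259 / -0.39708 = 5.80

5.80 (Weibull m)


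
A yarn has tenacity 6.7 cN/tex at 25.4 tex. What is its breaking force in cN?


Formula: Breaking force = Tenacity * Linear density
F = 6.7 cN/tex * 25.4 tex
F = 170.18 cN

170.18 cN


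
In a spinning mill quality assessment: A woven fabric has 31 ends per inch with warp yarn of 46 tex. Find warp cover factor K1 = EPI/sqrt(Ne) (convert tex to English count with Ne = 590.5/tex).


Formula: K1 = EPI / sqrt(Ne), with Ne = 590.5 / tex_warp
Step 1: Ne = 590.5 / 46 = 12.837
Step 2: sqrt(Ne) = sqrt(12.837) = 3.5829
Step 3: K1 = 31 / 3.5829 = 8.7

8.7


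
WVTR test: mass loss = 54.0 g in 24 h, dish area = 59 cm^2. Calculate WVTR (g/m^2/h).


Formula: WVTR = mass_loss / (area * time)
Step 1: Convert area: 59 cm^2 = 0.0059 m^2
Step 2: WVTR = 54.0 g / (0.0059 m^2 * 24 h)
Step 3: WVTR = 54.0 / 0.1416 = 381.4 g/m^2/h

381.4 g/m^2/h


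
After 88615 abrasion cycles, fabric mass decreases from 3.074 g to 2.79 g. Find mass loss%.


Formula: Mass loss% = ((m_before - m_after) / m_before) * 100
Step 1: Mass loss = 3.074 - 2.79 = 0.284 g
Step 2: Ratio = 0.284 / 3.074 = 0.0923878
Step 3: Mass loss% = 0.0923878 * 100 = 9.23878% ≈ 9.24%

9.24%


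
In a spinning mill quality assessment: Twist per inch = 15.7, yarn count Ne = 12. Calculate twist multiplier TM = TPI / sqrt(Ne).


Formula: TM = TPI / sqrt(Ne)
Step 1: sqrt(Ne) = sqrt(12) = 3.4641
Step 2: TM = 15.7 / 3.4641 = 4.53

4.53 TM


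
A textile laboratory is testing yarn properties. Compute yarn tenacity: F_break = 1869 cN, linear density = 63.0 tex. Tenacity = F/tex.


Formula: Tenacity = Breaking force / Linear density
Tenacity = 1869 cN / 63.0 tex
Tenacity = 29.67 cN/tex

29.67 cN/tex


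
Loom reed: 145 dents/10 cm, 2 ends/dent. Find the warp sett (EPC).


Formula: EPC = (dents per 10 cm * ends per dent) / 10
Step 1: Total ends per 10 cm = 145 * 2 = 290
Step 2: EPC = 290 / 10 = 29.0 ends/cm

29.0 ends/cm


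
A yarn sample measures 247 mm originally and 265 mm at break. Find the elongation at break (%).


Formula: Elongation (%) = ((L_break - L0) / L0) * 100
Step 1: Extension = 265 - 247 = 18 mm
Step 2: Elongation = (18 / 247) * 100
Step 3: Elongation = 0.072874 * 100 = 7.2874% ≈ 7.3%

7.3%


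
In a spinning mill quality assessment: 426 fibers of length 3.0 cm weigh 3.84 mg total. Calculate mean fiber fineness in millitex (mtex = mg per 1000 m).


Formula: fineness (mtex) = mass (mg) / total length (km) = (mass_mg / total_length_m) * 1000
Step 1: Convert fiber length: 3.0 cm = 0.03 m
Step 2: Total fiber length = 426 * 0.03 = 12.78 m
Step 3: Linear density = 3.84 mg / 12.78 m = 0.3005 mg/m
Step 4: fineness = 0.3005 * 1000 = 300.5 mtex

300.5 mtex


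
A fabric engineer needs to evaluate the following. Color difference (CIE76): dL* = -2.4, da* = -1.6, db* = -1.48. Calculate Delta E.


Formula: Delta E = sqrt(dL*^2 + da*^2 + db*^2)
Step 1: dL*^2 = (-2.4)^2 = 5.76
Step 2: da*^2 = (-1.6)^2 = 2.56
Step 3: db*^2 = (-1.48)^2 = 2.1904
Step 4: Sum = 5.76 + 2.56 + 2.1904 = 10.5104
Step 5: Delta E = sqrt(10.5104) = 3.24

3.24 Delta E


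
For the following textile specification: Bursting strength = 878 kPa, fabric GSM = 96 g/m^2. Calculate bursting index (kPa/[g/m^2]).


Formula: Bursting Index = Bursting Strength / Fabric GSM
BI = 878 kPa / 96 g/m^2
BI = 9.146 kPa/(g/m^2)

9.146 kPa/(g/m^2)


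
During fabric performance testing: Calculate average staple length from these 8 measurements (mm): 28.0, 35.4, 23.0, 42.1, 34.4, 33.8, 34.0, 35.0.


Formula: Mean = sum of lengths / count
Sum = 28.0 + 35.4 + 23.0 + 42.1 + 34.4 + 33.8 + 34.0 + 35.0
Sum = 265.7 mm
Mean = 265.7 / 8 = 33.21 mm

33.21 mm


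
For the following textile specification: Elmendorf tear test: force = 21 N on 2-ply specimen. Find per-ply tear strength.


Formula: Per-ply strength = Total force / Number of plies
Per-ply = 21 N / 2
Per-ply = 10.5 N

10.5 N


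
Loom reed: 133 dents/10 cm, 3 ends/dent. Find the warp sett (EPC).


Formula: EPC = (dents per 10 cm * ends per dent) / 10
Step 1: Total ends per 10 cm = 133 * 3 = 399
Step 2: EPC = 399 / 10 = 39.9 ends/cm

39.9 ends/cm


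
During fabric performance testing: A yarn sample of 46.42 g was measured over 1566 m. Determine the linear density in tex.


Formula: Tex = (mass_g / length_m) * 1000
Substituting: Tex = (46.42 / 1566) * 1000
Intermediate: 46.42 / 1566 = 0.0296424 g/m
Tex = 0.0296424 * 1000 = 29.64 tex

29.64 tex


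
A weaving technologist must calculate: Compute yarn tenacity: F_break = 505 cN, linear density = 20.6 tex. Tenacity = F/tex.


Formula: Tenacity = Breaking force / Linear density
Tenacity = 505 cN / 20.6 tex
Tenacity = 24.51 cN/tex

24.51 cN/tex


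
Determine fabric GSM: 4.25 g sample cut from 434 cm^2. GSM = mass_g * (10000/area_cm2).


Formula: GSM = mass_g / area_m2
Step 1: Convert area: 434 cm^2 = 434 / 10000 = 0.0434 m^2
Step 2: GSM = 4.25 g / 0.0434 m^2 = 97.9 g/m^2

97.9 g/m^2


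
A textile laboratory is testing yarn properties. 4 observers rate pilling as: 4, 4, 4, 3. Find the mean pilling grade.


Formula: Mean = sum / count
Sum = 4 + 4 + 4 + 3 = 15
Mean = 15 / 4 = 3.8

3.8


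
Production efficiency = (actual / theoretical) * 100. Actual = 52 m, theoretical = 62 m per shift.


Formula: Efficiency% = (Actual output / Theoretical output) * 100
Efficiency% = (52 / 62) * 100
Efficiency% = 0.83871 * 100 = 83.871% ≈ 83.9%

83.9%


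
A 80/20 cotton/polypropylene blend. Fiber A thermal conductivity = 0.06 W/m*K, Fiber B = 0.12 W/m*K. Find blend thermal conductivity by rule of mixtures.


Formula: Blend property = (fraction_A * property_A) + (fraction_B * property_B)
Step 1: Contribution A = 80/100 * 0.06 W/m*K = 0.048 W/m*K
Step 2: Contribution B = 20/100 * 0.12 W/m*K = 0.024 W/m*K
Step 3: Blend thermal conductivity = 0.048 + 0.024 = 0.072 W/m*K

0.072 W/m*K


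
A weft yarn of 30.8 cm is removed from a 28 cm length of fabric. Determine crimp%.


Formula: Crimp% = ((L_yarn - L_fabric) / L_fabric) * 100
Step 1: Extension = 30.8 - 28 = 2.8 cm
Step 2: Crimp% = (2.8 / 28) * 100
Step 3: Crimp% = 0.1 * 100 = 10.0%

10.0%


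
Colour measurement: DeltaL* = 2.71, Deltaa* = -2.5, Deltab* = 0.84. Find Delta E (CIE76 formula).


Formula: Delta E = sqrt(dL*^2 + da*^2 + db*^2)
Step 1: dL*^2 = 2.71^2 = 7.3441
Step 2: da*^2 = (-2.5)^2 = 6.25
Step 3: db*^2 = 0.84^2 = 0.7056
Step 4: Sum = 7.3441 + 6.25 + 0.7056 = 14.2997
Step 5: Delta E = sqrt(14.2997) = 3.78

3.78 Delta E


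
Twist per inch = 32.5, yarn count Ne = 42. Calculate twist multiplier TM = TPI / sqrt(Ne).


Formula: TM = TPI / sqrt(Ne)
Step 1: sqrt(Ne) = sqrt(42) = 6.4807
Step 2: TM = 32.5 / 6.4807 = 5.01

5.01 TM


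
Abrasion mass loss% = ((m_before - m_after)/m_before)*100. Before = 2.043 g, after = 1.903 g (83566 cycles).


Formula: Mass loss% = ((m_before - m_after) / m_before) * 100
Step 1: Mass loss = 2.043 - 1.903 = 0.14 g
Step 2: Ratio = 0.14 / 2.043 = 0.0685267
Step 3: Mass loss% = 0.0685267 * 100 = 6.85267% ≈ 6.85%

6.85%


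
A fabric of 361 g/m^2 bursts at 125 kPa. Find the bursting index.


Formula: Bursting Index = Bursting Strength / Fabric GSM
BI = 125 kPa / 361 g/m^2
BI = 0.346 kPa/(g/m^2)

0.346 kPa/(g/m^2)


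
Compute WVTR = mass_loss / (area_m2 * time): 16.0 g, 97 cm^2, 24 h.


Formula: WVTR = mass_loss / (area * time)
Step 1: Convert area: 97 cm^2 = 0.0097 m^2
Step 2: WVTR = 16.0 g / (0.0097 m^2 * 24 h)
Step 3: WVTR = 16.0 / 0.2328 = 68.7 g/m^2/h

68.7 g/m^2/h


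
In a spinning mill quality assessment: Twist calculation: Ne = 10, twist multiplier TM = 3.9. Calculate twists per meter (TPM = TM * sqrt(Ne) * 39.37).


Formula: TPM = TM * sqrt(Ne) * 39.37
Step 1: sqrt(Ne) = sqrt(10) = 3.1623
Step 2: TM * sqrt(Ne) = 3.9 * 3.1623 = 12.333
Step 3: TPM = 12.333 * 39.37 = 486 twists/m

486 twists/m


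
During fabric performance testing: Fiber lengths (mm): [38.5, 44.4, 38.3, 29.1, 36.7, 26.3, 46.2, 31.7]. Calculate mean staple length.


Formula: Mean = sum of lengths / count
Sum = 38.5 + 44.4 + 38.3 + 29.1 + 36.7 + 26.3 + 46.2 + 31.7
Sum = 291.2 mm
Mean = 291.2 / 8 = 36.40 mm

36.40 mm


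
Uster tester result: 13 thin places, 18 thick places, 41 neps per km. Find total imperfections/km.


Formula: Total = thin places + thick places + neps
Total = 13 + 18 + 41
Total = 72 imperfections/km

72 imperfections/km


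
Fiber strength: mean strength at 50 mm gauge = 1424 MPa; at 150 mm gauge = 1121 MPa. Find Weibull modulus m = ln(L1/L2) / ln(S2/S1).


Formula: m = ln(L1/L2) / ln(S2/S1)
Step 1: ln(L1/L2) = ln(50/150) = -1.09861
Step 2: S2/S1 = 1121/1424 = 0.78722
Step 3: ln(S2/S1) = ln(0.78722) = -0.23925
Step 4: m = -1.09861 / -0.23925 = 4.59

4.59 (Weibull m)


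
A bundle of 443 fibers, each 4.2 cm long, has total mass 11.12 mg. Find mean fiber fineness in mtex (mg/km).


Formula: fineness (mtex) = mass (mg) / total length (km) = (mass_mg / total_length_m) * 1000
Step 1: Convert fiber length: 4.2 cm = 0.042 m
Step 2: Total fiber length = 443 * 0.042 = 18.606 m
Step 3: Linear density = 11.12 mg / 18.606 m = 0.5977 mg/m
Step 4: fineness = 0.5977 * 1000 = 597.7 mtex

597.7 mtex


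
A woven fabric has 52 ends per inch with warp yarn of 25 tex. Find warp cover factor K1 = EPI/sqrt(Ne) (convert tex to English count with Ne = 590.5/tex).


Formula: K1 = EPI / sqrt(Ne), with Ne = 590.5 / tex_warp
Step 1: Ne = 590.5 / 25 = 23.62
Step 2: sqrt(Ne) = sqrt(23.62) = 4.86
Step 3: K1 = 52 / 4.86 = 10.7

10.7


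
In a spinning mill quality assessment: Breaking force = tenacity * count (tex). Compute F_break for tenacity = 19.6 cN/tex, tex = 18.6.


Formula: Breaking force = Tenacity * Linear density
F = 19.6 cN/tex * 18.6 tex
F = 364.56 cN

364.56 cN


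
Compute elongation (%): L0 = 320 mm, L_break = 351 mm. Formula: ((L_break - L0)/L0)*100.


Formula: Elongation (%) = ((L_break - L0) / L0) * 100
Step 1: Extension = 351 - 320 = 31 mm
Step 2: Elongation = (31 / 320) * 100
Step 3: Elongation = 0.096875 * 100 = 9.6875% ≈ 9.7%

9.7%


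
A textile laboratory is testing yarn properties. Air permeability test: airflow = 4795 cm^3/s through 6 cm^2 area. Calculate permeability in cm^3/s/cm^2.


Formula: Air Permeability = Airflow / Test Area
AP = 4795 cm^3/s / 6 cm^2
AP = 799.2 cm^3/s/cm^2

799.2 cm^3/s/cm^2


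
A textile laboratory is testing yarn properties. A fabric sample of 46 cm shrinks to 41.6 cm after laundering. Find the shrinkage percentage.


Formula: Shrinkage% = ((L_before - L_after) / L_before) * 100
Step 1: Shrinkage = 46 - 41.6 = 4.4 cm
Step 2: Shrinkage% = (4.4 / 46) * 100
Step 3: Shrinkage% = 0.095652 * 100 = 9.5652% ≈ 9.6%

9.6%


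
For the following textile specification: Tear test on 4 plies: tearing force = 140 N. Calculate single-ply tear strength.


Formula: Per-ply strength = Total force / Number of plies
Per-ply = 140 N / 4
Per-ply = 35 N

35 N


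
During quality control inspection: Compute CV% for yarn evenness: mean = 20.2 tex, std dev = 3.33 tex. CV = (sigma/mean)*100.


Formula: CV% = (standard deviation / mean) * 100
Step 1: Ratio = 3.33 / 20.2 = 0.164851
Step 2: CV% = 0.164851 * 100 = 16.4851% ≈ 16.5%

16.5%


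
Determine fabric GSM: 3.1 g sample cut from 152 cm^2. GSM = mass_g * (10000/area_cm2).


Formula: GSM = mass_g / area_m2
Step 1: Convert area: 152 cm^2 = 152 / 10000 = 0.0152 m^2
Step 2: GSM = 3.1 g / 0.0152 m^2 = 203.9 g/m^2

203.9 g/m^2


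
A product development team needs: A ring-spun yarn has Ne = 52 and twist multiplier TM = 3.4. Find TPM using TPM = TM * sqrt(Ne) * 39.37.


Formula: TPM = TM * sqrt(Ne) * 39.37
Step 1: sqrt(Ne) = sqrt(52) = 7.2111
Step 2: TM * sqrt(Ne) = 3.4 * 7.2111 = 24.5177
Step 3: TPM = 24.5177 * 39.37 = 965 twists/m

965 twists/m


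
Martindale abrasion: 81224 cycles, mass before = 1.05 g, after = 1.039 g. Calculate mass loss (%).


Formula: Mass loss% = ((m_before - m_after) / m_before) * 100
Step 1: Mass loss = 1.05 - 1.039 = 0.011 g
Step 2: Ratio = 0.011 / 1.05 = 0.0104762
Step 3: Mass loss% = 0.0104762 * 100 = 1.04762% ≈ 1.05%

1.05%


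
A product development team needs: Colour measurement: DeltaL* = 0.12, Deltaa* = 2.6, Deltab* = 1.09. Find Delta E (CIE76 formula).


Formula: Delta E = sqrt(dL*^2 + da*^2 + db*^2)
Step 1: dL*^2 = 0.12^2 = 0.0144
Step 2: da*^2 = 2.6^2 = 6.76
Step 3: db*^2 = 1.09^2 = 1.1881
Step 4: Sum = 0.0144 + 6.76 + 1.1881 = 7.9625
Step 5: Delta E = sqrt(7.9625) = 2.82

2.82 Delta E


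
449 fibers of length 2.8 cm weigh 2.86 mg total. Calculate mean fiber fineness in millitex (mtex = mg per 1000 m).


Formula: fineness (mtex) = mass (mg) / total length (km) = (mass_mg / total_length_m) * 1000
Step 1: Convert fiber length: 2.8 cm = 0.028 m
Step 2: Total fiber length = 449 * 0.028 = 12.572 m
Step 3: Linear density = 2.86 mg / 12.572 m = 0.2275 mg/m
Step 4: fineness = 0.2275 * 1000 = 227.5 mtex

227.5 mtex


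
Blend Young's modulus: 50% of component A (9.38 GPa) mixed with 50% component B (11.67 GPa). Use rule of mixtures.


Formula: Blend property = (fraction_A * property_A) + (fraction_B * property_B)
Step 1: Contribution A = 50/100 * 9.38 GPa = 4.69 GPa
Step 2: Contribution B = 50/100 * 11.67 GPa = 5.835 GPa
Step 3: Blend Young's modulus = 4.69 + 5.835 = 10.525 GPa

10.525 GPa


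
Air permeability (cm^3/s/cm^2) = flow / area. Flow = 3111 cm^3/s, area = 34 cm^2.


Formula: Air Permeability = Airflow / Test Area
AP = 3111 cm^3/s / 34 cm^2
AP = 91.5 cm^3/s/cm^2

91.5 cm^3/s/cm^2


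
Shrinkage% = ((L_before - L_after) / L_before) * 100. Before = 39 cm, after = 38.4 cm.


Formula: Shrinkage% = ((L_before - L_after) / L_before) * 100
Step 1: Shrinkage = 39 - 38.4 = 0.6 cm
Step 2: Shrinkage% = (0.6 / 39) * 100
Step 3: Shrinkage% = 0.015385 * 100 = 1.5385% ≈ 1.5%

1.5%


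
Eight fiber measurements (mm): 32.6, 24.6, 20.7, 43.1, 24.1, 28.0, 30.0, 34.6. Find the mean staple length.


Formula: Mean = sum of lengths / count
Sum = 32.6 + 24.6 + 20.7 + 43.1 + 24.1 + 28.0 + 30.0 + 34.6
Sum = 237.7 mm
Mean = 237.7 / 8 = 29.71 mm

29.71 mm


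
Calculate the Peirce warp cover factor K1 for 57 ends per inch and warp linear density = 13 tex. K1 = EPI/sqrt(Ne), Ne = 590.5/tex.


Formula: K1 = EPI / sqrt(Ne), with Ne = 590.5 / tex_warp
Step 1: Ne = 590.5 / 13 = 45.423
Step 2: sqrt(Ne) = sqrt(45.423) = 6.7397
Step 3: K1 = 57 / 6.7397 = 8.5

8.5


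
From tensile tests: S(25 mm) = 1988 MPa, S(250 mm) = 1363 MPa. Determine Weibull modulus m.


Formula: m = ln(L1/L2) / ln(S2/S1)
Step 1: ln(L1/L2) = ln(25/250) = -2.30259
Step 2: S2/S1 = 1363/1988 = 0.68561
Step 3: ln(S2/S1) = ln(0.68561) = -0.37745
Step 4: m = -2.30259 / -0.37745 = 6.10

6.10 (Weibull m)


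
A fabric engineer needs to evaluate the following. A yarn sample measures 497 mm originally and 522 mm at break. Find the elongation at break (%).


Formula: Elongation (%) = ((L_break - L0) / L0) * 100
Step 1: Extension = 522 - 497 = 25 mm
Step 2: Elongation = (25 / 497) * 100
Step 3: Elongation = 0.050302 * 100 = 5.0302% ≈ 5.0%

5.0%


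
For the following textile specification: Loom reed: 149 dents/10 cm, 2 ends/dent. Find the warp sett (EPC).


Formula: EPC = (dents per 10 cm * ends per dent) / 10
Step 1: Total ends per 10 cm = 149 * 2 = 298
Step 2: EPC = 298 / 10 = 29.8 ends/cm

29.8 ends/cm


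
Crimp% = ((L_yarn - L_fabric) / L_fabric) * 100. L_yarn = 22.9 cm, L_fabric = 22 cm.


Formula: Crimp% = ((L_yarn - L_fabric) / L_fabric) * 100
Step 1: Extension = 22.9 - 22 = 0.9 cm
Step 2: Crimp% = (0.9 / 22) * 100
Step 3: Crimp% = 0.040909 * 100 = 4.0909% ≈ 4.1%

4.1%


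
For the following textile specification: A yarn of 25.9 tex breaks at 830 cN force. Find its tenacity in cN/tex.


Formula: Tenacity = Breaking force / Linear density
Tenacity = 830 cN / 25.9 tex
Tenacity = 32.05 cN/tex

32.05 cN/tex


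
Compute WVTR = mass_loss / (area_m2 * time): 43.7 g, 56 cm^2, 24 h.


Formula: WVTR = mass_loss / (area * time)
Step 1: Convert area: 56 cm^2 = 0.0056 m^2
Step 2: WVTR = 43.7 g / (0.0056 m^2 * 24 h)
Step 3: WVTR = 43.7 / 0.1344 = 325.1 g/m^2/h

325.1 g/m^2/h


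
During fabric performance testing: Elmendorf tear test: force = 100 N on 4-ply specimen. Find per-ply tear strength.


Formula: Per-ply strength = Total force / Number of plies
Per-ply = 100 N / 4
Per-ply = 25 N

25 N


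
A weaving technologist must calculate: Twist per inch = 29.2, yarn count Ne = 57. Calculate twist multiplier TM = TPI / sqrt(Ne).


Formula: TM = TPI / sqrt(Ne)
Step 1: sqrt(Ne) = sqrt(57) = 7.5498
Step 2: TM = 29.2 / 7.5498 = 3.87

3.87 TM


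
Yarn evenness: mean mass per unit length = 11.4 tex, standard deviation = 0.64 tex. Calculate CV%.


Formula: CV% = (standard deviation / mean) * 100
Step 1: Ratio = 0.64 / 11.4 = 0.05614
Step 2: CV% = 0.05614 * 100 = 5.614% ≈ 5.6%

5.6%


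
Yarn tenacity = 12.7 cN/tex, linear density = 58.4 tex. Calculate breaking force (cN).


Formula: Breaking force = Tenacity * Linear density
F = 12.7 cN/tex * 58.4 tex
F = 741.68 cN

741.68 cN


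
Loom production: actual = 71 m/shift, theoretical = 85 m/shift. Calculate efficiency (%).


Formula: Efficiency% = (Actual output / Theoretical output) * 100
Efficiency% = (71 / 85) * 100
Efficiency% = 0.835294 * 100 = 83.5294% ≈ 83.5%

83.5%


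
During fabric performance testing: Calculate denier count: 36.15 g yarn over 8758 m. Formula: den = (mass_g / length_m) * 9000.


Formula: den = (mass_g / length_m) * 9000
Substituting: den = (36.15 / 8758) * 9000
Intermediate: 36.15 / 8758 = 0.00412765 g/m
den = 0.00412765 * 9000 = 37.1 denier

37.1 denier


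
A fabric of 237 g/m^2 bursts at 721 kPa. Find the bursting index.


Formula: Bursting Index = Bursting Strength / Fabric GSM
BI = 721 kPa / 237 g/m^2
BI = 3.042 kPa/(g/m^2)

3.042 kPa/(g/m^2)


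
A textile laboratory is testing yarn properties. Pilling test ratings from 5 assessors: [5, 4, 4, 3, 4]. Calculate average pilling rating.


Formula: Mean = sum / count
Sum = 5 + 4 + 4 + 3 + 4 = 20
Mean = 20 / 5 = 4.0

4.0


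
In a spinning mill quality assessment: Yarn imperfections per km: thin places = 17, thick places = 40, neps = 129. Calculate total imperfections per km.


Formula: Total = thin places + thick places + neps
Total = 17 + 40 + 129
Total = 186 imperfections/km

186 imperfections/km


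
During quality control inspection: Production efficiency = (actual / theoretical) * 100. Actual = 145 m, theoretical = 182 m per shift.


Formula: Efficiency% = (Actual output / Theoretical output) * 100
Efficiency% = (145 / 182) * 100
Efficiency% = 0.796703 * 100 = 79.6703% ≈ 79.7%

79.7%


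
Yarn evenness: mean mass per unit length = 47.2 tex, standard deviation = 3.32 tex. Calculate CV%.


Formula: CV% = (standard deviation / mean) * 100
Step 1: Ratio = 3.32 / 47.2 = 0.070339
Step 2: CV% = 0.070339 * 100 = 7.0339% ≈ 7.0%

7.0%


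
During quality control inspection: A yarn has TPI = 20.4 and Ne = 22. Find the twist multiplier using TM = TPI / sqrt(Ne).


Formula: TM = TPI / sqrt(Ne)
Step 1: sqrt(Ne) = sqrt(22) = 4.6904
Step 2: TM = 20.4 / 4.6904 = 4.35

4.35 TM


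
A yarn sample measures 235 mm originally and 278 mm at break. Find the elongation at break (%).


Formula: Elongation (%) = ((L_break - L0) / L0) * 100
Step 1: Extension = 278 - 235 = 43 mm
Step 2: Elongation = (43 / 235) * 100
Step 3: Elongation = 0.182979 * 100 = 18.2979% ≈ 18.3%

18.3%


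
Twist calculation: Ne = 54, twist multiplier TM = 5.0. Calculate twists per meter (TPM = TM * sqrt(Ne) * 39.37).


Formula: TPM = TM * sqrt(Ne) * 39.37
Step 1: sqrt(Ne) = sqrt(54) = 7.3485
Step 2: TM * sqrt(Ne) = 5.0 * 7.3485 = 36.7425
Step 3: TPM = 36.7425 * 39.37 = 1447 twists/m

1447 twists/m


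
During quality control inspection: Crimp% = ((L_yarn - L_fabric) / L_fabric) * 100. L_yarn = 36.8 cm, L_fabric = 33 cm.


Formula: Crimp% = ((L_yarn - L_fabric) / L_fabric) * 100
Step 1: Extension = 36.8 - 33 = 3.8 cm
Step 2: Crimp% = (3.8 / 33) * 100
Step 3: Crimp% = 0.115152 * 100 = 11.5152% ≈ 11.5%

11.5%


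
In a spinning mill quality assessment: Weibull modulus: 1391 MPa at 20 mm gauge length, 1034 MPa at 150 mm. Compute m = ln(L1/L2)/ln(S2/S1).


Formula: m = ln(L1/L2) / ln(S2/S1)
Step 1: ln(L1/L2) = ln(20/150) = -2.01490
Step 2: S2/S1 = 1034/1391 = 0.74335
Step 3: ln(S2/S1) = ln(0.74335) = -0.29659
Step 4: m = -2.01490 / -0.29659 = 6.79

6.79 (Weibull m)


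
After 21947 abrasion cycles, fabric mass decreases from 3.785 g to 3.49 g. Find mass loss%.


Formula: Mass loss% = ((m_before - m_after) / m_before) * 100
Step 1: Mass loss = 3.785 - 3.49 = 0.295 g
Step 2: Ratio = 0.295 / 3.785 = 0.0779392
Step 3: Mass loss% = 0.0779392 * 100 = 7.79392% ≈ 7.79%

7.79%


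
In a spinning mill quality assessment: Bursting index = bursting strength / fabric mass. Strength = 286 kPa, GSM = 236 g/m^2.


Formula: Bursting Index = Bursting Strength / Fabric GSM
BI = 286 kPa / 236 g/m^2
BI = 1.212 kPa/(g/m^2)

1.212 kPa/(g/m^2)


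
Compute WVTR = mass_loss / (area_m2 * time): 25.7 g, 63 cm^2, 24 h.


Formula: WVTR = mass_loss / (area * time)
Step 1: Convert area: 63 cm^2 = 0.0063 m^2
Step 2: WVTR = 25.7 g / (0.0063 m^2 * 24 h)
Step 3: WVTR = 25.7 / 0.1512 = 170.0 g/m^2/h

170.0 g/m^2/h


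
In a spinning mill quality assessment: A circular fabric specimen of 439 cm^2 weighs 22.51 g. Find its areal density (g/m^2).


Formula: GSM = mass_g / area_m2
Step 1: Convert area: 439 cm^2 = 439 / 10000 = 0.0439 m^2
Step 2: GSM = 22.51 g / 0.0439 m^2 = 512.8 g/m^2

512.8 g/m^2


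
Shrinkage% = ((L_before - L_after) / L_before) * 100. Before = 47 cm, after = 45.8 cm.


Formula: Shrinkage% = ((L_before - L_after) / L_before) * 100
Step 1: Shrinkage = 47 - 45.8 = 1.2 cm
Step 2: Shrinkage% = (1.2 / 47) * 100
Step 3: Shrinkage% = 0.025532 * 100 = 2.5532% ≈ 2.6%

2.6%


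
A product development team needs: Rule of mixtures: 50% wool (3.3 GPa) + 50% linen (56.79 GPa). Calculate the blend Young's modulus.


Formula: Blend property = (fraction_A * property_A) + (fraction_B * property_B)
Step 1: Contribution A = 50/100 * 3.3 GPa = 1.65 GPa
Step 2: Contribution B = 50/100 * 56.79 GPa = 28.395 GPa
Step 3: Blend Young's modulus = 1.65 + 28.395 = 30.045 GPa

30.045 GPa


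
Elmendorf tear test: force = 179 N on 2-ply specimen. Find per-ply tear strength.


Formula: Per-ply strength = Total force / Number of plies
Per-ply = 179 N / 2
Per-ply = 89.5 N

89.5 N


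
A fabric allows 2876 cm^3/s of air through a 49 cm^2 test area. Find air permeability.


Formula: Air Permeability = Airflow / Test Area
AP = 2876 cm^3/s / 49 cm^2
AP = 58.7 cm^3/s/cm^2

58.7 cm^3/s/cm^2


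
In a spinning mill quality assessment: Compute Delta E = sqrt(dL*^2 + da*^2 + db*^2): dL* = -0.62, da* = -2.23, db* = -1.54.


Formula: Delta E = sqrt(dL*^2 + da*^2 + db*^2)
Step 1: dL*^2 = (-0.62)^2 = 0.3844
Step 2: da*^2 = (-2.23)^2 = 4.9729
Step 3: db*^2 = (-1.54)^2 = 2.3716
Step 4: Sum = 0.3844 + 4.9729 + 2.3716 = 7.7289
Step 5: Delta E = sqrt(7.7289) = 2.78

2.78 Delta E


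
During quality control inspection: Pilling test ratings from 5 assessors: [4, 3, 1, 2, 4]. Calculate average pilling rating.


Formula: Mean = sum / count
Sum = 4 + 3 + 1 + 2 + 4 = 14
Mean = 14 / 5 = 2.8

2.8


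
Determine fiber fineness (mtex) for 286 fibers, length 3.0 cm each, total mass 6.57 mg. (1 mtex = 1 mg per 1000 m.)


Formula: fineness (mtex) = mass (mg) / total length (km) = (mass_mg / total_length_m) * 1000
Step 1: Convert fiber length: 3.0 cm = 0.03 m
Step 2: Total fiber length = 286 * 0.03 = 8.58 m
Step 3: Linear density = 6.57 mg / 8.58 m = 0.7657 mg/m
Step 4: fineness = 0.7657 * 1000 = 765.7 mtex

765.7 mtex


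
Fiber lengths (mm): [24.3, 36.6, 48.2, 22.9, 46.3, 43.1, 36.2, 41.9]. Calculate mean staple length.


Formula: Mean = sum of lengths / count
Sum = 24.3 + 36.6 + 48.2 + 22.9 + 46.3 + 43.1 + 36.2 + 41.9
Sum = 299.5 mm
Mean = 299.5 / 8 = 37.44 mm

37.44 mm


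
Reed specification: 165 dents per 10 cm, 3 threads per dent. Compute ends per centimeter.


Formula: EPC = (dents per 10 cm * ends per dent) / 10
Step 1: Total ends per 10 cm = 165 * 3 = 495
Step 2: EPC = 495 / 10 = 49.5 ends/cm

49.5 ends/cm


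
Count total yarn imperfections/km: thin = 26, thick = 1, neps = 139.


Formula: Total = thin places + thick places + neps
Total = 26 + 1 + 139
Total = 166 imperfections/km

166 imperfections/km


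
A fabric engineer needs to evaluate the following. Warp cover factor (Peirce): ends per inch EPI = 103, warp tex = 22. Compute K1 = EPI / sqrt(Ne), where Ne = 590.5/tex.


Formula: K1 = EPI / sqrt(Ne), with Ne = 590.5 / tex_warp
Step 1: Ne = 590.5 / 22 = 26.841
Step 2: sqrt(Ne) = sqrt(26.841) = 5.1808
Step 3: K1 = 103 / 5.1808 = 19.9

19.9


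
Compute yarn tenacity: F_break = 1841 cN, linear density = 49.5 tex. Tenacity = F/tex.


Formula: Tenacity = Breaking force / Linear density
Tenacity = 1841 cN / 49.5 tex
Tenacity = 37.19 cN/tex

37.19 cN/tex


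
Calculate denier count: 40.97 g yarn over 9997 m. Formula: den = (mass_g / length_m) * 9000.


Formula: den = (mass_g / length_m) * 9000
Substituting: den = (40.97 / 9997) * 9000
Intermediate: 40.97 / 9997 = 0.00409823 g/m
den = 0.00409823 * 9000 = 36.9 denier

36.9 denier


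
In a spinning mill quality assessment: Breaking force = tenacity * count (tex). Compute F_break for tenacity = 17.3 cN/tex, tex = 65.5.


Formula: Breaking force = Tenacity * Linear density
F = 17.3 cN/tex * 65.5 tex
F = 1133.15 cN

1133.15 cN


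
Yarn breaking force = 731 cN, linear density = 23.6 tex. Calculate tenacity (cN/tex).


Formula: Tenacity = Breaking force / Linear density
Tenacity = 731 cN / 23.6 tex
Tenacity = 30.97 cN/tex

30.97 cN/tex


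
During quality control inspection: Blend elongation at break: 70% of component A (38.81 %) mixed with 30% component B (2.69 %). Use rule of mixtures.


Formula: Blend property = (fraction_A * property_A) + (fraction_B * property_B)
Step 1: Contribution A = 70/100 * 38.81 % = 27.167 %
Step 2: Contribution B = 30/100 * 2.69 % = 0.807 %
Step 3: Blend elongation at break = 27.167 + 0.807 = 27.974 %

27.974 %


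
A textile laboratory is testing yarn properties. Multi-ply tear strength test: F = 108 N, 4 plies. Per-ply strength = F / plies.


Formula: Per-ply strength = Total force / Number of plies
Per-ply = 108 N / 4
Per-ply = 27 N

27 N


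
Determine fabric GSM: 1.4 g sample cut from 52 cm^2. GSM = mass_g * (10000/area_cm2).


Formula: GSM = mass_g / area_m2
Step 1: Convert area: 52 cm^2 = 52 / 10000 = 0.0052 m^2
Step 2: GSM = 1.4 g / 0.0052 m^2 = 269.2 g/m^2

269.2 g/m^2


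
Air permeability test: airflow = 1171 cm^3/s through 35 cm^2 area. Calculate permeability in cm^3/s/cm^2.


Formula: Air Permeability = Airflow / Test Area
AP = 1171 cm^3/s / 35 cm^2
AP = 33.5 cm^3/s/cm^2

33.5 cm^3/s/cm^2


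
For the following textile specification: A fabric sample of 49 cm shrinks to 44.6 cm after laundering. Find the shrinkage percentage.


Formula: Shrinkage% = ((L_before - L_after) / L_before) * 100
Step 1: Shrinkage = 49 - 44.6 = 4.4 cm
Step 2: Shrinkage% = (4.4 / 49) * 100
Step 3: Shrinkage% = 0.089796 * 100 = 8.9796% ≈ 9.0%

9.0%


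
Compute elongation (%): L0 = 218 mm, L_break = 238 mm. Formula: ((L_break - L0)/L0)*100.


Formula: Elongation (%) = ((L_break - L0) / L0) * 100
Step 1: Extension = 238 - 218 = 20 mm
Step 2: Elongation = (20 / 218) * 100
Step 3: Elongation = 0.091743 * 100 = 9.1743% ≈ 9.2%

9.2%


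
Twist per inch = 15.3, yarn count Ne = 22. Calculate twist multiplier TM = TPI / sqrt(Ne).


Formula: TM = TPI / sqrt(Ne)
Step 1: sqrt(Ne) = sqrt(22) = 4.6904
Step 2: TM = 15.3 / 4.6904 = 3.26

3.26 TM


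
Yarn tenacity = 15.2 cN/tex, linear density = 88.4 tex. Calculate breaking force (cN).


Formula: Breaking force = Tenacity * Linear density
F = 15.2 cN/tex * 88.4 tex
F = 1343.68 cN

1343.68 cN


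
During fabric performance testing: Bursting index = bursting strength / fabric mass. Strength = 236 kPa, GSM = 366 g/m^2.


Formula: Bursting Index = Bursting Strength / Fabric GSM
BI = 236 kPa / 366 g/m^2
BI = 0.645 kPa/(g/m^2)

0.645 kPa/(g/m^2)


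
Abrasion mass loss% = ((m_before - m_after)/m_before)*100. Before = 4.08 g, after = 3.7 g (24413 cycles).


Formula: Mass loss% = ((m_before - m_after) / m_before) * 100
Step 1: Mass loss = 4.08 - 3.7 = 0.38 g
Step 2: Ratio = 0.38 / 4.08 = 0.0931373
Step 3: Mass loss% = 0.0931373 * 100 = 9.31373% ≈ 9.31%

9.31%


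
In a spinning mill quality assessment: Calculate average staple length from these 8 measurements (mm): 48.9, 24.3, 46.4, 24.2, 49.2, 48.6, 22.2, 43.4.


Formula: Mean = sum of lengths / count
Sum = 48.9 + 24.3 + 46.4 + 24.2 + 49.2 + 48.6 + 22.2 + 43.4
Sum = 307.2 mm
Mean = 307.2 / 8 = 38.40 mm

38.40 mm


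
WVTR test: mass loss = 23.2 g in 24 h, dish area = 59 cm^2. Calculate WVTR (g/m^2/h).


Formula: WVTR = mass_loss / (area * time)
Step 1: Convert area: 59 cm^2 = 0.0059 m^2
Step 2: WVTR = 23.2 g / (0.0059 m^2 * 24 h)
Step 3: WVTR = 23.2 / 0.1416 = 163.8 g/m^2/h

163.8 g/m^2/h


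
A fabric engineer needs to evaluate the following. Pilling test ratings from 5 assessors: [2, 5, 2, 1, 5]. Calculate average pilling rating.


Formula: Mean = sum / count
Sum = 2 + 5 + 2 + 1 + 5 = 15
Mean = 15 / 5 = 3.0

3.0


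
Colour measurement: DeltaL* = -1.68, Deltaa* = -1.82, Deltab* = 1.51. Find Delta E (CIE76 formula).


Formula: Delta E = sqrt(dL*^2 + da*^2 + db*^2)
Step 1: dL*^2 = (-1.68)^2 = 2.8224
Step 2: da*^2 = (-1.82)^2 = 3.3124
Step 3: db*^2 = 1.51^2 = 2.2801
Step 4: Sum = 2.8224 + 3.3124 + 2.2801 = 8.4149
Step 5: Delta E = sqrt(8.4149) = 2.9

2.9 Delta E


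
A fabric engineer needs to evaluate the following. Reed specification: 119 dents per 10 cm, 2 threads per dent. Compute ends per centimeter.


Formula: EPC = (dents per 10 cm * ends per dent) / 10
Step 1: Total ends per 10 cm = 119 * 2 = 238
Step 2: EPC = 238 / 10 = 23.8 ends/cm

23.8 ends/cm
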